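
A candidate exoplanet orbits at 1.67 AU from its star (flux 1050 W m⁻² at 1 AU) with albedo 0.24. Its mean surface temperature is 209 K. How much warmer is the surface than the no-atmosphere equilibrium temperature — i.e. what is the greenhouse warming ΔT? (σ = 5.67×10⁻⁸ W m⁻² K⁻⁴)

ΔT ≈ 20.5 K

S = 1050/1.67² = 376.5 W m⁻².
T_eq = [S(1−A)/(4σ)]^(1/4) = [376.5×0.76/(4×5.67×10⁻⁸)]^(1/4) = 188.5 K.
ΔT = T_surf − T_eq = 209 − 188.5.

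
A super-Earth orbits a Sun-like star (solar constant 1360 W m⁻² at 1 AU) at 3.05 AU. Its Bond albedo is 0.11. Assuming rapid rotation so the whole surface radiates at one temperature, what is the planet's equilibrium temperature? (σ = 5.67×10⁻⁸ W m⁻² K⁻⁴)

Flux at 3.05 AU: S = 1360/3.05² = 146 W m⁻².
Energy balance: absorbed = emitted ⇒ πR²·S(1−A) = 4πR²·σT_eq⁴, so T_eq⁴ = S(1−A)/(4σ).
T_eq = [146 × 0.89 / (4 × 5.67×10⁻⁸)]^(1/4) = (5.74×10⁸)^(1/4) = 155 K.

T_eq ≈ 155 K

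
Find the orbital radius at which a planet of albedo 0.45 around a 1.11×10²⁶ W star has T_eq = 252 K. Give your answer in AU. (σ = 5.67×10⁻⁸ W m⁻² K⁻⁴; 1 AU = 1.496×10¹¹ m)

From T_eq⁴ = L(1−A)/(16πσd²): d = √[L(1−A)/(16πσT_eq⁴)].
d = √[1.11×10²⁶ × 0.55 / (16π × 5.67×10⁻⁸ × (252)⁴)] = 7.29×10¹⁰ m = 0.487 AU.

d ≈ 0.487 AU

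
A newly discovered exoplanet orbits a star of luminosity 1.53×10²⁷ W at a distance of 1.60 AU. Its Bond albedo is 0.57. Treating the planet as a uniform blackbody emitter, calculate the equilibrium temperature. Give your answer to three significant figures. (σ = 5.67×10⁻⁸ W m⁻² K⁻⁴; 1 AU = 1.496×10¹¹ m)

d = 1.60 AU = 2.39×10¹¹ m.
Flux: S = L/(4πd²) = 1.53×10²⁷/(4π×(2.39×10¹¹)²) = 2130 W m⁻².
Energy balance: absorbed = emitted ⇒ πR²·S(1−A) = 4πR²·σT_eq⁴, so T_eq⁴ = S(1−A)/(4σ).
T_eq = [2130 × 0.43 / (4 × 5.67×10⁻⁸)]^(1/4) = (4.03×10⁹)^(1/4) = 252 K.

T_eq ≈ 252 K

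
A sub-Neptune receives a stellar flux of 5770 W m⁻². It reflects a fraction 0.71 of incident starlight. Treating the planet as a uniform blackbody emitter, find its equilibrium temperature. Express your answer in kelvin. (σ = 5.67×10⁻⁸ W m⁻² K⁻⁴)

T_eq ≈ 293 K

Energy balance: absorbed = emitted ⇒ πR²·S(1−A) = 4πR²·σT_eq⁴, so T_eq⁴ = S(1−A)/(4σ).
T_eq = [5770 × 0.29 / (4 × 5.67×10⁻⁸)]^(1/4) = (7.38×10⁹)^(1/4) = 293 K.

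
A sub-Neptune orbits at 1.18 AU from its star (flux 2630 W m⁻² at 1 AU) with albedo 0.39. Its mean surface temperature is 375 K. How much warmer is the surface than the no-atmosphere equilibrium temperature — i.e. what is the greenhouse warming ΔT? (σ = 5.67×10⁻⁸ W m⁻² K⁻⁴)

ΔT ≈ 108.0 K

S = 2630/1.18² = 1889 W m⁻².
T_eq = [S(1−A)/(4σ)]^(1/4) = [1889×0.61/(4×5.67×10⁻⁸)]^(1/4) = 267.0 K.
ΔT = T_surf − T_eq = 375 − 267.0.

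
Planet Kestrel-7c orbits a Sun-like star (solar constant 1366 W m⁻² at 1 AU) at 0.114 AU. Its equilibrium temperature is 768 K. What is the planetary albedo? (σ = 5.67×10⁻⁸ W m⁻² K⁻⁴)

A ≈ 0.25

Flux at 0.114 AU: S = 1366/0.114² = 1.05×10⁵ W m⁻².
From T_eq⁴ = S(1−A)/(4σ): 1−A = 4σT_eq⁴/S.
1−A = 4 × 5.67×10⁻⁸ × (768)⁴ / 1.05×10⁵ = 0.751.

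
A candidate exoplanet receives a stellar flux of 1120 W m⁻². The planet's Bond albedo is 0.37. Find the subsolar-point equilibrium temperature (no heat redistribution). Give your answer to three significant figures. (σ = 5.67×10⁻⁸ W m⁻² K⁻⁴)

At the subsolar point the surface absorbs S(1−A) and emits σT⁴ per unit area — no factor of 4, since only the local patch is in balance.
T = [1120 × 0.63 / 5.67×10⁻⁸]^(1/4) = (1.24×10¹⁰)^(1/4) = 334 K.

T_ss ≈ 334 K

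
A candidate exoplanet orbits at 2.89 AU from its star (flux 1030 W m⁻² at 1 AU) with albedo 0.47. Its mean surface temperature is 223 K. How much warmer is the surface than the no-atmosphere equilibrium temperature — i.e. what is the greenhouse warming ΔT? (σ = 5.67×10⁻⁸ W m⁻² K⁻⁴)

ΔT ≈ 92.7 K

S = 1030/2.89² = 123.3 W m⁻².
T_eq = [S(1−A)/(4σ)]^(1/4) = [123.3×0.53/(4×5.67×10⁻⁸)]^(1/4) = 130.3 K.
ΔT = T_surf − T_eq = 223 − 130.3.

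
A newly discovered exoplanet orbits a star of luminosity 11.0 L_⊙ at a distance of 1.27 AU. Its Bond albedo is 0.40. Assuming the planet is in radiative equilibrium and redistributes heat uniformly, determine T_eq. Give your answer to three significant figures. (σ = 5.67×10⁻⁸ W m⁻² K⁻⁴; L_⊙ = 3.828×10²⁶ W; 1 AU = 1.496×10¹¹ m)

T_eq ≈ 396 K

d = 1.27 AU = 1.90×10¹¹ m.
L = 11.0 × 3.828×10²⁶ = 4.21×10²⁷ W.
Flux: S = L/(4πd²) = 4.21×10²⁷/(4π×(1.90×10¹¹)²) = 9280 W m⁻².
Energy balance: absorbed = emitted ⇒ πR²·S(1−A) = 4πR²·σT_eq⁴, so T_eq⁴ = S(1−A)/(4σ).
T_eq = [9280 × 0.60 / (4 × 5.67×10⁻⁸)]^(1/4) = (2.46×10¹⁰)^(1/4) = 396 K.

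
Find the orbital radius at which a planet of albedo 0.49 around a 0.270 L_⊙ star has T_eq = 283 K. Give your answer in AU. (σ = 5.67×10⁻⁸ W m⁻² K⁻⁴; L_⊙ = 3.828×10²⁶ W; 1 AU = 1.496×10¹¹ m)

L = 0.270 × 3.828×10²⁶ = 1.03×10²⁶ W.
From T_eq⁴ = L(1−A)/(16πσd²): d = √[L(1−A)/(16πσT_eq⁴)].
d = √[1.03×10²⁶ × 0.51 / (16π × 5.67×10⁻⁸ × (283)⁴)] = 5.37×10¹⁰ m = 0.359 AU.

d ≈ 0.359 AU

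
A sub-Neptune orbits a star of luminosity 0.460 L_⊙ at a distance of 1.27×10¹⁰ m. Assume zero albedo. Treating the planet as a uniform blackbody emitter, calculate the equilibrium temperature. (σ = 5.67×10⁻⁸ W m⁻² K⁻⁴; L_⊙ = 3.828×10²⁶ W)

T_eq ≈ 787 K

L = 0.460 × 3.828×10²⁶ = 1.76×10²⁶ W.
Flux: S = L/(4πd²) = 1.76×10²⁶/(4π×(1.27×10¹⁰)²) = 8.69×10⁴ W m⁻².
Energy balance: absorbed = emitted ⇒ πR²·S(1−A) = 4πR²·σT_eq⁴, so T_eq⁴ = S(1−A)/(4σ).
T_eq = [8.69×10⁴ × 1.00 / (4 × 5.67×10⁻⁸)]^(1/4) = (3.83×10¹¹)^(1/4) = 787 K.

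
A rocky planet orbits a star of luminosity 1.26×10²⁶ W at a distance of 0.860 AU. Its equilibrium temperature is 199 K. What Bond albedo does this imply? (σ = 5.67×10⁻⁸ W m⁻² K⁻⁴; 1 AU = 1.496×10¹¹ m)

A ≈ 0.41

d = 0.860 AU = 1.29×10¹¹ m.
Flux: S = L/(4πd²) = 1.26×10²⁶/(4π×(1.29×10¹¹)²) = 606 W m⁻².
From T_eq⁴ = S(1−A)/(4σ): 1−A = 4σT_eq⁴/S.
1−A = 4 × 5.67×10⁻⁸ × (199)⁴ / 606 = 0.587.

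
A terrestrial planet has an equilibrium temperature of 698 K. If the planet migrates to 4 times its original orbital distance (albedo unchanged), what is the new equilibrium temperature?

T_eq ∝ L^(1/4) · d^(−1/2).
T′ = 698 / 4^(1/2) = 349 K.

T_eq ≈ 349 K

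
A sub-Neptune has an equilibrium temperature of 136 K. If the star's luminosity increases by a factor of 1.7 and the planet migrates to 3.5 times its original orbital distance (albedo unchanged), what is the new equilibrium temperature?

T_eq ≈ 83.0 K

T_eq ∝ L^(1/4) · d^(−1/2).
T′ = 136 × 1.7^(1/4) / 3.5^(1/2) = 83.0 K.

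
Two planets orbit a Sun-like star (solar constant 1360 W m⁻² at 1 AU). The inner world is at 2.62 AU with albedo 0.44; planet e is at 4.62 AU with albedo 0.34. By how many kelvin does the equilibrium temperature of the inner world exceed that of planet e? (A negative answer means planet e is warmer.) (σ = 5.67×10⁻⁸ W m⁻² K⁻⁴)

T_eq = [S₀(1−A)/(4σd²)]^(1/4), so T ∝ (1−A)^(1/4) / √d.
T₁ = [1360×0.56/(4×5.67×10⁻⁸×2.62²)]^(1/4) = 148.72 K.
T₂ = [1360×0.66/(4×5.67×10⁻⁸×4.62²)]^(1/4) = 116.69 K.

ΔT ≈ 32.0 K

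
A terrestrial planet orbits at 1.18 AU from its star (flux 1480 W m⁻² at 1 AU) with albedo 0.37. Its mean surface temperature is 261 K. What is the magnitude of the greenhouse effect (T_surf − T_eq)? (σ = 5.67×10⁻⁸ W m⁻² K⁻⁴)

S = 1480/1.18² = 1063 W m⁻².
T_eq = [S(1−A)/(4σ)]^(1/4) = [1063×0.63/(4×5.67×10⁻⁸)]^(1/4) = 233.1 K.
ΔT = T_surf − T_eq = 261 − 233.1.

ΔT ≈ 27.9 K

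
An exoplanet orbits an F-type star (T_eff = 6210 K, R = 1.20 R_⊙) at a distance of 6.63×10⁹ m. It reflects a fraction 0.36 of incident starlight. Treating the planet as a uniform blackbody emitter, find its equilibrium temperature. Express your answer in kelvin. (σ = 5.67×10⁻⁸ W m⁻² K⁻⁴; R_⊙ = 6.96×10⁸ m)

T_eq ≈ 1390 K

R_⋆ = 1.20 × 6.96×10⁸ = 8.35×10⁸ m.
L = 4πR_⋆²σT_⋆⁴ = 4π(8.35×10⁸)² × 5.67×10⁻⁸ × (6210)⁴ = 7.39×10²⁶ W.
S = L/(4πd²) = 1.34×10⁶ W m⁻².
Energy balance: absorbed = emitted ⇒ πR²·S(1−A) = 4πR²·σT_eq⁴, so T_eq⁴ = S(1−A)/(4σ).
T_eq = [1.34×10⁶ × 0.64 / (4 × 5.67×10⁻⁸)]^(1/4) = (3.78×10¹²)^(1/4) = 1390 K.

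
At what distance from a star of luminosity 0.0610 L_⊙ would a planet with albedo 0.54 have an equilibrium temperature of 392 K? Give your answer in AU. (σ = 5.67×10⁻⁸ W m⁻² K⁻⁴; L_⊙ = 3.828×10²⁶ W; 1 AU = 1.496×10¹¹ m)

d ≈ 0.0844 AU

L = 0.0610 × 3.828×10²⁶ = 2.34×10²⁵ W.
From T_eq⁴ = L(1−A)/(16πσd²): d = √[L(1−A)/(16πσT_eq⁴)].
d = √[2.34×10²⁵ × 0.46 / (16π × 5.67×10⁻⁸ × (392)⁴)] = 1.26×10¹⁰ m = 0.0844 AU.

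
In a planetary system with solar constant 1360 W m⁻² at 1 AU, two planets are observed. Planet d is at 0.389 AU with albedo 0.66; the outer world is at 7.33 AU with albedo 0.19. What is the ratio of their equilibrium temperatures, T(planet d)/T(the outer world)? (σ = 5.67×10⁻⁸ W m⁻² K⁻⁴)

T₁/T₂ ≈ 3.494

T_eq = [S₀(1−A)/(4σd²)]^(1/4), so T ∝ (1−A)^(1/4) / √d.
T₁ = [1360×0.34/(4×5.67×10⁻⁸×0.389²)]^(1/4) = 340.70 K.
T₂ = [1360×0.81/(4×5.67×10⁻⁸×7.33²)]^(1/4) = 97.51 K.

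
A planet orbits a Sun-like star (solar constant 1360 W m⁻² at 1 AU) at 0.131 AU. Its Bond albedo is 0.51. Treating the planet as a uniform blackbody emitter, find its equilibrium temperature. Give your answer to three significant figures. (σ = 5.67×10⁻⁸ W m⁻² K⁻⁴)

T_eq ≈ 643 K

Flux at 0.131 AU: S = 1360/0.131² = 7.92×10⁴ W m⁻².
Energy balance: absorbed = emitted ⇒ πR²·S(1−A) = 4πR²·σT_eq⁴, so T_eq⁴ = S(1−A)/(4σ).
T_eq = [7.92×10⁴ × 0.49 / (4 × 5.67×10⁻⁸)]^(1/4) = (1.71×10¹¹)^(1/4) = 643 K.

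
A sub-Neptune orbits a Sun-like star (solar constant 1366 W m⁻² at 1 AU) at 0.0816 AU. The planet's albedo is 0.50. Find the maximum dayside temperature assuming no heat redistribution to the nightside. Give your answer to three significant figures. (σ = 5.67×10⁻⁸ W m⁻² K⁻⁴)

T_ss ≈ 1160 K

Flux at 0.0816 AU: S = 1366/0.0816² = 2.05×10⁵ W m⁻².
With no redistribution each surface element balances locally: S(1−A) = σT⁴.
T = [2.05×10⁵ × 0.50 / 5.67×10⁻⁸]^(1/4) = (1.81×10¹²)^(1/4) = 1160 K.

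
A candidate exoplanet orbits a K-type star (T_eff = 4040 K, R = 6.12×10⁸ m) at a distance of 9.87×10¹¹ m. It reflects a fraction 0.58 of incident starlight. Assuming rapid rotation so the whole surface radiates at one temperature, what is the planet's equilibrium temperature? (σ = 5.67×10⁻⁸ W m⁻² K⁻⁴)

T_eq ≈ 57.3 K

L = 4πR_⋆²σT_⋆⁴ = 4π(6.12×10⁸)² × 5.67×10⁻⁸ × (4040)⁴ = 7.11×10²⁵ W.
S = L/(4πd²) = 5.81 W m⁻².
Energy balance: absorbed = emitted ⇒ πR²·S(1−A) = 4πR²·σT_eq⁴, so T_eq⁴ = S(1−A)/(4σ).
T_eq = [5.81 × 0.42 / (4 × 5.67×10⁻⁸)]^(1/4) = (1.08×10⁷)^(1/4) = 57.3 K.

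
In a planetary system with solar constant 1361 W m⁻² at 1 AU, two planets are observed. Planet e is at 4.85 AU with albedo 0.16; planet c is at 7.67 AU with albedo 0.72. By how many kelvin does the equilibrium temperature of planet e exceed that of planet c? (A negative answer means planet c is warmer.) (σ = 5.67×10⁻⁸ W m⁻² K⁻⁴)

T_eq = [S₀(1−A)/(4σd²)]^(1/4), so T ∝ (1−A)^(1/4) / √d.
T₁ = [1361×0.84/(4×5.67×10⁻⁸×4.85²)]^(1/4) = 120.99 K.
T₂ = [1361×0.28/(4×5.67×10⁻⁸×7.67²)]^(1/4) = 73.10 K.

ΔT ≈ 47.9 K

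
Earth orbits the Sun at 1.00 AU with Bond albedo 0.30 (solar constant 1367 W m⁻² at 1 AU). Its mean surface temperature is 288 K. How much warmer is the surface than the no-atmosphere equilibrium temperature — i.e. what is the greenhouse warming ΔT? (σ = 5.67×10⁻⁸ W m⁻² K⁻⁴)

ΔT ≈ 33.1 K

S = 1367/1.00² = 1367 W m⁻².
T_eq = [S(1−A)/(4σ)]^(1/4) = [1367×0.70/(4×5.67×10⁻⁸)]^(1/4) = 254.9 K.
ΔT = T_surf − T_eq = 288 − 254.9.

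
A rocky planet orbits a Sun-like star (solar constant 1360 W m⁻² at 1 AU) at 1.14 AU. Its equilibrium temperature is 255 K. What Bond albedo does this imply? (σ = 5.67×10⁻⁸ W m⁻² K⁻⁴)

A ≈ 0.08

Flux at 1.14 AU: S = 1360/1.14² = 1050 W m⁻².
From T_eq⁴ = S(1−A)/(4σ): 1−A = 4σT_eq⁴/S.
1−A = 4 × 5.67×10⁻⁸ × (255)⁴ / 1050 = 0.916.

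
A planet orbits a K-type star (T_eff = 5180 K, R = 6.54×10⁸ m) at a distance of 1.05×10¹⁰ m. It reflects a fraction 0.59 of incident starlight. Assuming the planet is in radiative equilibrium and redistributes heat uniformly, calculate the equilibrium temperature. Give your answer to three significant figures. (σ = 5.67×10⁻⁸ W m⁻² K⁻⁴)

L = 4πR_⋆²σT_⋆⁴ = 4π(6.54×10⁸)² × 5.67×10⁻⁸ × (5180)⁴ = 2.19×10²⁶ W.
S = L/(4πd²) = 1.58×10⁵ W m⁻².
Energy balance: absorbed = emitted ⇒ πR²·S(1−A) = 4πR²·σT_eq⁴, so T_eq⁴ = S(1−A)/(4σ).
T_eq = [1.58×10⁵ × 0.41 / (4 × 5.67×10⁻⁸)]^(1/4) = (2.86×10¹¹)^(1/4) = 731 K.

T_eq ≈ 731 K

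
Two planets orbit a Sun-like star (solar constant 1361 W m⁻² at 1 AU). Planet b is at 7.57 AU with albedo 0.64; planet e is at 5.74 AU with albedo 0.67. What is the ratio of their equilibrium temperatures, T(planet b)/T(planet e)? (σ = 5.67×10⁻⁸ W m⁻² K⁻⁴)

T₁/T₂ ≈ 0.890

T_eq = [S₀(1−A)/(4σd²)]^(1/4), so T ∝ (1−A)^(1/4) / √d.
T₁ = [1361×0.36/(4×5.67×10⁻⁸×7.57²)]^(1/4) = 78.36 K.
T₂ = [1361×0.33/(4×5.67×10⁻⁸×5.74²)]^(1/4) = 88.05 K.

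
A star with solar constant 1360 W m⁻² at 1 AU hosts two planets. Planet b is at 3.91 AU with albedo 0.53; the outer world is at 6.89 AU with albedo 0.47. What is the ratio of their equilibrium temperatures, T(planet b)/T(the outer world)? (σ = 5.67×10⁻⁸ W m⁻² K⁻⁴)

T_eq = [S₀(1−A)/(4σd²)]^(1/4), so T ∝ (1−A)^(1/4) / √d.
T₁ = [1360×0.47/(4×5.67×10⁻⁸×3.91²)]^(1/4) = 116.52 K.
T₂ = [1360×0.53/(4×5.67×10⁻⁸×6.89²)]^(1/4) = 90.46 K.

T₁/T₂ ≈ 1.288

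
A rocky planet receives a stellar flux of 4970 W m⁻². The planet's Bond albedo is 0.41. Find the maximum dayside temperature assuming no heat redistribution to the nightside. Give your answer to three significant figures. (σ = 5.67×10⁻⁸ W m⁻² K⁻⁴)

T_ss ≈ 477 K

With no redistribution each surface element balances locally: S(1−A) = σT⁴.
T = [4970 × 0.59 / 5.67×10⁻⁸]^(1/4) = (5.17×10¹⁰)^(1/4) = 477 K.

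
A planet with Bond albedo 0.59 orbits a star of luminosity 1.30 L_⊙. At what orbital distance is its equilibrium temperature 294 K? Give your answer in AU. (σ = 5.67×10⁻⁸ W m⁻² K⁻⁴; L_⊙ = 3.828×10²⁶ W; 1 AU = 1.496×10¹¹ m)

L = 1.30 × 3.828×10²⁶ = 4.98×10²⁶ W.
From T_eq⁴ = L(1−A)/(16πσd²): d = √[L(1−A)/(16πσT_eq⁴)].
d = √[4.98×10²⁶ × 0.41 / (16π × 5.67×10⁻⁸ × (294)⁴)] = 9.79×10¹⁰ m = 0.654 AU.

d ≈ 0.654 AU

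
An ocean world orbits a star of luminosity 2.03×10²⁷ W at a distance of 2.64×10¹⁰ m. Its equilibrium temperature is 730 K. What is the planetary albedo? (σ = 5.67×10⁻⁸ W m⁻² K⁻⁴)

Flux: S = L/(4πd²) = 2.03×10²⁷/(4π×(2.64×10¹⁰)²) = 2.32×10⁵ W m⁻².
From T_eq⁴ = S(1−A)/(4σ): 1−A = 4σT_eq⁴/S.
1−A = 4 × 5.67×10⁻⁸ × (730)⁴ / 2.32×10⁵ = 0.278.

A ≈ 0.72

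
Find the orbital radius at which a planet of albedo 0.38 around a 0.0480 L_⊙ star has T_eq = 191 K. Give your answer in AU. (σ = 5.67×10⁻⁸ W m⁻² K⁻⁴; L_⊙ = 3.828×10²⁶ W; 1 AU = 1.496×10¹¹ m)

d ≈ 0.366 AU

L = 0.0480 × 3.828×10²⁶ = 1.84×10²⁵ W.
From T_eq⁴ = L(1−A)/(16πσd²): d = √[L(1−A)/(16πσT_eq⁴)].
d = √[1.84×10²⁵ × 0.62 / (16π × 5.67×10⁻⁸ × (191)⁴)] = 5.48×10¹⁰ m = 0.366 AU.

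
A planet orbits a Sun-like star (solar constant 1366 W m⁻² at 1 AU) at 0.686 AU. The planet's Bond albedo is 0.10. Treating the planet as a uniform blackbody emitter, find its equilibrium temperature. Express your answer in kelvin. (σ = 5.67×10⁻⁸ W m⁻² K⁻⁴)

Flux at 0.686 AU: S = 1366/0.686² = 2900 W m⁻².
Energy balance: absorbed = emitted ⇒ πR²·S(1−A) = 4πR²·σT_eq⁴, so T_eq⁴ = S(1−A)/(4σ).
T_eq = [2900 × 0.90 / (4 × 5.67×10⁻⁸)]^(1/4) = (1.15×10¹⁰)^(1/4) = 328 K.

T_eq ≈ 328 K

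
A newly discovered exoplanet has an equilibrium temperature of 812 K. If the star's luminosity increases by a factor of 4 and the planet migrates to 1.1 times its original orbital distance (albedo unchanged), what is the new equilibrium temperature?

T_eq ∝ L^(1/4) · d^(−1/2).
T′ = 812 × 4^(1/4) / 1.1^(1/2) = 1090 K.

T_eq ≈ 1090 K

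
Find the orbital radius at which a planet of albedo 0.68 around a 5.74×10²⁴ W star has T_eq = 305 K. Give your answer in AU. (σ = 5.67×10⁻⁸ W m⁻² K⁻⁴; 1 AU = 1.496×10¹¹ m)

From T_eq⁴ = L(1−A)/(16πσd²): d = √[L(1−A)/(16πσT_eq⁴)].
d = √[5.74×10²⁴ × 0.32 / (16π × 5.67×10⁻⁸ × (305)⁴)] = 8.63×10⁹ m = 0.0577 AU.

d ≈ 0.0577 AU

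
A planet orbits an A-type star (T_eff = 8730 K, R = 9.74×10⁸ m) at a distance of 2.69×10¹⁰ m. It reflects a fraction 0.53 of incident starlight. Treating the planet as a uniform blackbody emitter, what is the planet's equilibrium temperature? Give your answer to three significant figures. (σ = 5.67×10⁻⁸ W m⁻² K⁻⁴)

T_eq ≈ 973 K

L = 4πR_⋆²σT_⋆⁴ = 4π(9.74×10⁸)² × 5.67×10⁻⁸ × (8730)⁴ = 3.93×10²⁷ W.
S = L/(4πd²) = 4.32×10⁵ W m⁻².
Energy balance: absorbed = emitted ⇒ πR²·S(1−A) = 4πR²·σT_eq⁴, so T_eq⁴ = S(1−A)/(4σ).
T_eq = [4.32×10⁵ × 0.47 / (4 × 5.67×10⁻⁸)]^(1/4) = (8.95×10¹¹)^(1/4) = 973 K.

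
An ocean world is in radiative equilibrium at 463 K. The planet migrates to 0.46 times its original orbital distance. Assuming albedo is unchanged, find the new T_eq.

T_eq ≈ 683 K

T_eq ∝ L^(1/4) · d^(−1/2).
T′ = 463 / 0.46^(1/2) = 683 K.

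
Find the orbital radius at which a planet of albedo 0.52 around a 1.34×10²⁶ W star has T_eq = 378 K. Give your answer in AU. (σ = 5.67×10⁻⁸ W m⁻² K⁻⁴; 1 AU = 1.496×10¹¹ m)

From T_eq⁴ = L(1−A)/(16πσd²): d = √[L(1−A)/(16πσT_eq⁴)].
d = √[1.34×10²⁶ × 0.48 / (16π × 5.67×10⁻⁸ × (378)⁴)] = 3.32×10¹⁰ m = 0.222 AU.

d ≈ 0.222 AU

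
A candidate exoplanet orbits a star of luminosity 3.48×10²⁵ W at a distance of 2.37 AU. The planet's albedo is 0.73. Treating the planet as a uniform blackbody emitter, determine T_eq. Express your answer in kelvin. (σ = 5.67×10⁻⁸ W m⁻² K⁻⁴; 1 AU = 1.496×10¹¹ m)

T_eq ≈ 71.6 K

d = 2.37 AU = 3.55×10¹¹ m.
Flux: S = L/(4πd²) = 3.48×10²⁵/(4π×(3.55×10¹¹)²) = 22.0 W m⁻².
Energy balance: absorbed = emitted ⇒ πR²·S(1−A) = 4πR²·σT_eq⁴, so T_eq⁴ = S(1−A)/(4σ).
T_eq = [22.0 × 0.27 / (4 × 5.67×10⁻⁸)]^(1/4) = (2.62×10⁷)^(1/4) = 71.6 K.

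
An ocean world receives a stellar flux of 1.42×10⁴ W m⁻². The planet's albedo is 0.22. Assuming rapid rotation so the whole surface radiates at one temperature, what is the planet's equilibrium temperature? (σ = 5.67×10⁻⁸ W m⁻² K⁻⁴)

T_eq ≈ 470 K

Energy balance: absorbed = emitted ⇒ πR²·S(1−A) = 4πR²·σT_eq⁴, so T_eq⁴ = S(1−A)/(4σ).
T_eq = [1.42×10⁴ × 0.78 / (4 × 5.67×10⁻⁸)]^(1/4) = (4.88×10¹⁰)^(1/4) = 470 K.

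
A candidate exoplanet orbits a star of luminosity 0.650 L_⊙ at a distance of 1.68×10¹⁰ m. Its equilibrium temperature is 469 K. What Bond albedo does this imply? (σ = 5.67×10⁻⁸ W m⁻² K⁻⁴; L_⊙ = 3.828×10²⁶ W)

L = 0.650 × 3.828×10²⁶ = 2.49×10²⁶ W.
Flux: S = L/(4πd²) = 2.49×10²⁶/(4π×(1.68×10¹⁰)²) = 7.02×10⁴ W m⁻².
From T_eq⁴ = S(1−A)/(4σ): 1−A = 4σT_eq⁴/S.
1−A = 4 × 5.67×10⁻⁸ × (469)⁴ / 7.02×10⁴ = 0.156.

A ≈ 0.84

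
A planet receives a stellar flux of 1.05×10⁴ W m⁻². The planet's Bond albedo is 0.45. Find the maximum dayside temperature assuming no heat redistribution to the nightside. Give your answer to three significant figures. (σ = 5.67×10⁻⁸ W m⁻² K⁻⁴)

With no redistribution each surface element balances locally: S(1−A) = σT⁴.
T = [1.05×10⁴ × 0.55 / 5.67×10⁻⁸]^(1/4) = (1.02×10¹¹)^(1/4) = 565 K.

T_ss ≈ 565 K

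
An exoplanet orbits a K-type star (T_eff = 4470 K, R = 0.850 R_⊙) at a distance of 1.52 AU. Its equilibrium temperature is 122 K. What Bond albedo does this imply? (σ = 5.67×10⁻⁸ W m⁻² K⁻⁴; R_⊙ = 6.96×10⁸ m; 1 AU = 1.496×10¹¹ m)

R_⋆ = 0.850 × 6.96×10⁸ = 5.92×10⁸ m.
d = 1.52 AU = 2.27×10¹¹ m.
L = 4πR_⋆²σT_⋆⁴ = 4π(5.92×10⁸)² × 5.67×10⁻⁸ × (4470)⁴ = 9.96×10²⁵ W.
S = L/(4πd²) = 153 W m⁻².
From T_eq⁴ = S(1−A)/(4σ): 1−A = 4σT_eq⁴/S.
1−A = 4 × 5.67×10⁻⁸ × (122)⁴ / 153 = 0.328.

A ≈ 0.67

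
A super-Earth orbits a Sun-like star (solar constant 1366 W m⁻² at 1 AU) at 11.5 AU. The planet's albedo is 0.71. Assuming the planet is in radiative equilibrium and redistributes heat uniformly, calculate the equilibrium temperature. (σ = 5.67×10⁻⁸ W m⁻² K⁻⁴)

T_eq ≈ 60.3 K

Flux at 11.5 AU: S = 1366/11.5² = 10.3 W m⁻².
Energy balance: absorbed = emitted ⇒ πR²·S(1−A) = 4πR²·σT_eq⁴, so T_eq⁴ = S(1−A)/(4σ).
T_eq = [10.3 × 0.29 / (4 × 5.67×10⁻⁸)]^(1/4) = (1.32×10⁷)^(1/4) = 60.3 K.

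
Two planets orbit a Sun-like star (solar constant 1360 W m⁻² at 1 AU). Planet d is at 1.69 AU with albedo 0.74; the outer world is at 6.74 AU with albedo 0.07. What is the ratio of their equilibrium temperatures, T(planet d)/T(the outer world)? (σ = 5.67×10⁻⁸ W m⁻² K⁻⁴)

T₁/T₂ ≈ 1.452

T_eq = [S₀(1−A)/(4σd²)]^(1/4), so T ∝ (1−A)^(1/4) / √d.
T₁ = [1360×0.26/(4×5.67×10⁻⁸×1.69²)]^(1/4) = 152.85 K.
T₂ = [1360×0.93/(4×5.67×10⁻⁸×6.74²)]^(1/4) = 105.26 K.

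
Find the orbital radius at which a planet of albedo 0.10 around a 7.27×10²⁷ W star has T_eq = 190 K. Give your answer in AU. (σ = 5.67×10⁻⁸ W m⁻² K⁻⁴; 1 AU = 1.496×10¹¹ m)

d ≈ 8.87 AU

From T_eq⁴ = L(1−A)/(16πσd²): d = √[L(1−A)/(16πσT_eq⁴)].
d = √[7.27×10²⁷ × 0.90 / (16π × 5.67×10⁻⁸ × (190)⁴)] = 1.33×10¹² m = 8.87 AU.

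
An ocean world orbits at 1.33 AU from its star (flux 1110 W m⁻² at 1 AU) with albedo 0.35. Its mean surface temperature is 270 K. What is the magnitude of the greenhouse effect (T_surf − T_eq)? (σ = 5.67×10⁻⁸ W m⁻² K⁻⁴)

S = 1110/1.33² = 627.5 W m⁻².
T_eq = [S(1−A)/(4σ)]^(1/4) = [627.5×0.65/(4×5.67×10⁻⁸)]^(1/4) = 205.9 K.
ΔT = T_surf − T_eq = 270 − 205.9.

ΔT ≈ 64.1 K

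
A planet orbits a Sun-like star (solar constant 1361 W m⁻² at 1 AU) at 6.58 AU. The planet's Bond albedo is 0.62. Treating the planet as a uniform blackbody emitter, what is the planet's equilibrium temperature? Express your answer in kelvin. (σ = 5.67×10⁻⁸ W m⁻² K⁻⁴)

T_eq ≈ 85.2 K

Flux at 6.58 AU: S = 1361/6.58² = 31.4 W m⁻².
Energy balance: absorbed = emitted ⇒ πR²·S(1−A) = 4πR²·σT_eq⁴, so T_eq⁴ = S(1−A)/(4σ).
T_eq = [31.4 × 0.38 / (4 × 5.67×10⁻⁸)]^(1/4) = (5.27×10⁷)^(1/4) = 85.2 K.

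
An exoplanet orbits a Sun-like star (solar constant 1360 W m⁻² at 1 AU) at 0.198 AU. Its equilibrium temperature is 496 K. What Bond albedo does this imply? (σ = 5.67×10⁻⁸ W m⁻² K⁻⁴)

A ≈ 0.60

Flux at 0.198 AU: S = 1360/0.198² = 3.47×10⁴ W m⁻².
From T_eq⁴ = S(1−A)/(4σ): 1−A = 4σT_eq⁴/S.
1−A = 4 × 5.67×10⁻⁸ × (496)⁴ / 3.47×10⁴ = 0.396.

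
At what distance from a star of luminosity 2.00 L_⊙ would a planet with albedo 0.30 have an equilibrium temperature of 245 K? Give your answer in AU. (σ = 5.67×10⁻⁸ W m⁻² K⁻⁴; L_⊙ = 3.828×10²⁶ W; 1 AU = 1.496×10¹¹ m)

d ≈ 1.53 AU

L = 2.00 × 3.828×10²⁶ = 7.66×10²⁶ W.
From T_eq⁴ = L(1−A)/(16πσd²): d = √[L(1−A)/(16πσT_eq⁴)].
d = √[7.66×10²⁶ × 0.70 / (16π × 5.67×10⁻⁸ × (245)⁴)] = 2.28×10¹¹ m = 1.53 AU.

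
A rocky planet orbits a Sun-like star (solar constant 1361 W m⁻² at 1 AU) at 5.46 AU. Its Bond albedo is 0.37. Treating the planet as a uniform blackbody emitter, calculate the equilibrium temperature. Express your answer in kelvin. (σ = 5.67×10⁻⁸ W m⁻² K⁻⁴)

T_eq ≈ 106 K

Flux at 5.46 AU: S = 1361/5.46² = 45.7 W m⁻².
Energy balance: absorbed = emitted ⇒ πR²·S(1−A) = 4πR²·σT_eq⁴, so T_eq⁴ = S(1−A)/(4σ).
T_eq = [45.7 × 0.63 / (4 × 5.67×10⁻⁸)]^(1/4) = (1.27×10⁸)^(1/4) = 106 K.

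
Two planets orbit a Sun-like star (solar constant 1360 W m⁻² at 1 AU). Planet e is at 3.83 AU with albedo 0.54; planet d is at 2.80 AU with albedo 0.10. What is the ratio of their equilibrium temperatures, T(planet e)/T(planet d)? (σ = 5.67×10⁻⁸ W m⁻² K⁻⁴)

T₁/T₂ ≈ 0.723

T_eq = [S₀(1−A)/(4σd²)]^(1/4), so T ∝ (1−A)^(1/4) / √d.
T₁ = [1360×0.46/(4×5.67×10⁻⁸×3.83²)]^(1/4) = 117.10 K.
T₂ = [1360×0.90/(4×5.67×10⁻⁸×2.80²)]^(1/4) = 161.98 K.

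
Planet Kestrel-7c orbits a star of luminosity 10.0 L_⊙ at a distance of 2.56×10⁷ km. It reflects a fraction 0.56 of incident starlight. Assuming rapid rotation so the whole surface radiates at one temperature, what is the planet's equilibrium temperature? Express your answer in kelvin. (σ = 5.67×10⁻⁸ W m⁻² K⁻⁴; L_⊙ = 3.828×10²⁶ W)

d = 2.56×10⁷ km = 2.56×10¹⁰ m.
L = 10.0 × 3.828×10²⁶ = 3.83×10²⁷ W.
Flux: S = L/(4πd²) = 3.83×10²⁷/(4π×(2.56×10¹⁰)²) = 4.65×10⁵ W m⁻².
Energy balance: absorbed = emitted ⇒ πR²·S(1−A) = 4πR²·σT_eq⁴, so T_eq⁴ = S(1−A)/(4σ).
T_eq = [4.65×10⁵ × 0.44 / (4 × 5.67×10⁻⁸)]^(1/4) = (9.02×10¹¹)^(1/4) = 974 K.

T_eq ≈ 974 K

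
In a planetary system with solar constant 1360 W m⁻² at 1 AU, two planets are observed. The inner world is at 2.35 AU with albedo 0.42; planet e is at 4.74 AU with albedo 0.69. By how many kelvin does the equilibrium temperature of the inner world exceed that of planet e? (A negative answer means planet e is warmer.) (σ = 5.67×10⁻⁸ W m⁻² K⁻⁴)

T_eq = [S₀(1−A)/(4σd²)]^(1/4), so T ∝ (1−A)^(1/4) / √d.
T₁ = [1360×0.58/(4×5.67×10⁻⁸×2.35²)]^(1/4) = 158.42 K.
T₂ = [1360×0.31/(4×5.67×10⁻⁸×4.74²)]^(1/4) = 95.37 K.

ΔT ≈ 63.0 K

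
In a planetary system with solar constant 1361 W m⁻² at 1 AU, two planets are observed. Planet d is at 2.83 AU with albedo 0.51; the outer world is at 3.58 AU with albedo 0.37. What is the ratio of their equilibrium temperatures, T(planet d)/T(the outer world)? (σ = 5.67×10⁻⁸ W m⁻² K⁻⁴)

T₁/T₂ ≈ 1.056

T_eq = [S₀(1−A)/(4σd²)]^(1/4), so T ∝ (1−A)^(1/4) / √d.
T₁ = [1361×0.49/(4×5.67×10⁻⁸×2.83²)]^(1/4) = 138.42 K.
T₂ = [1361×0.63/(4×5.67×10⁻⁸×3.58²)]^(1/4) = 131.05 K.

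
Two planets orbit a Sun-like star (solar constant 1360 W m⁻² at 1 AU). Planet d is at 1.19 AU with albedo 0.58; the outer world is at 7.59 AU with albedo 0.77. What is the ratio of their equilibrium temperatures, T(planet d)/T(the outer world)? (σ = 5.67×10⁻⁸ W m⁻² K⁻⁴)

T₁/T₂ ≈ 2.936

T_eq = [S₀(1−A)/(4σd²)]^(1/4), so T ∝ (1−A)^(1/4) / √d.
T₁ = [1360×0.42/(4×5.67×10⁻⁸×1.19²)]^(1/4) = 205.36 K.
T₂ = [1360×0.23/(4×5.67×10⁻⁸×7.59²)]^(1/4) = 69.95 K.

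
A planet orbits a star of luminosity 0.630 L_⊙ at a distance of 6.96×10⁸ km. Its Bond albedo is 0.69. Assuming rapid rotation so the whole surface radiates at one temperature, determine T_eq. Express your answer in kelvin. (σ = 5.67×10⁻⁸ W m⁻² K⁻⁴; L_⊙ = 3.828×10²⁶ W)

d = 6.96×10⁸ km = 6.96×10¹¹ m.
L = 0.630 × 3.828×10²⁶ = 2.41×10²⁶ W.
Flux: S = L/(4πd²) = 2.41×10²⁶/(4π×(6.96×10¹¹)²) = 39.6 W m⁻².
Energy balance: absorbed = emitted ⇒ πR²·S(1−A) = 4πR²·σT_eq⁴, so T_eq⁴ = S(1−A)/(4σ).
T_eq = [39.6 × 0.31 / (4 × 5.67×10⁻⁸)]^(1/4) = (5.42×10⁷)^(1/4) = 85.8 K.

T_eq ≈ 85.8 K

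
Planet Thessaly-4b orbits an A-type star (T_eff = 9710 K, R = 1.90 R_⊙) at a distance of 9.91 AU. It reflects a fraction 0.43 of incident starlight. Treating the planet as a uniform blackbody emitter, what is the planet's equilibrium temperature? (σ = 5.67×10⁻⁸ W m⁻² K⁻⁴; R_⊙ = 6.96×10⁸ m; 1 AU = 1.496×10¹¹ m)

T_eq ≈ 178 K

R_⋆ = 1.90 × 6.96×10⁸ = 1.32×10⁹ m.
d = 9.91 AU = 1.48×10¹² m.
L = 4πR_⋆²σT_⋆⁴ = 4π(1.32×10⁹)² × 5.67×10⁻⁸ × (9710)⁴ = 1.11×10²⁸ W.
S = L/(4πd²) = 401 W m⁻².
Energy balance: absorbed = emitted ⇒ πR²·S(1−A) = 4πR²·σT_eq⁴, so T_eq⁴ = S(1−A)/(4σ).
T_eq = [401 × 0.57 / (4 × 5.67×10⁻⁸)]^(1/4) = (1.01×10⁹)^(1/4) = 178 K.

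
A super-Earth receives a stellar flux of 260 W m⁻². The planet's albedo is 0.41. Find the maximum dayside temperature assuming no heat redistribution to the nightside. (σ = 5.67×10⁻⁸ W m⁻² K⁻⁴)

T_ss ≈ 228 K

With no redistribution each surface element balances locally: S(1−A) = σT⁴.
T = [260 × 0.59 / 5.67×10⁻⁸]^(1/4) = (2.71×10⁹)^(1/4) = 228 K.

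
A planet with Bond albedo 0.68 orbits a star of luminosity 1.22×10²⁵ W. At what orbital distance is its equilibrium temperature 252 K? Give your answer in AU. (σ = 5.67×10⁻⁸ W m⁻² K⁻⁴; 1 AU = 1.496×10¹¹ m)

d ≈ 0.123 AU

From T_eq⁴ = L(1−A)/(16πσd²): d = √[L(1−A)/(16πσT_eq⁴)].
d = √[1.22×10²⁵ × 0.32 / (16π × 5.67×10⁻⁸ × (252)⁴)] = 1.84×10¹⁰ m = 0.123 AU.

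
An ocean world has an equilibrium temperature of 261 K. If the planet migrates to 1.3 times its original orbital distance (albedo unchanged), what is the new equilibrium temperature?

T_eq ≈ 229 K

T_eq ∝ L^(1/4) · d^(−1/2).
T′ = 261 / 1.3^(1/2) = 229 K.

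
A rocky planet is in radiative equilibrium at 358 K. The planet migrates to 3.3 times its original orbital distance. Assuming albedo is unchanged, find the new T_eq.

T_eq ≈ 197 K

T_eq ∝ L^(1/4) · d^(−1/2).
T′ = 358 / 3.3^(1/2) = 197 K.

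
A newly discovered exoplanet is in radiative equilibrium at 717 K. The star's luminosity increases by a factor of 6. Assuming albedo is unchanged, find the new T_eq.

T_eq ≈ 1120 K

T_eq ∝ L^(1/4) · d^(−1/2).
T′ = 717 × 6^(1/4) = 1120 K.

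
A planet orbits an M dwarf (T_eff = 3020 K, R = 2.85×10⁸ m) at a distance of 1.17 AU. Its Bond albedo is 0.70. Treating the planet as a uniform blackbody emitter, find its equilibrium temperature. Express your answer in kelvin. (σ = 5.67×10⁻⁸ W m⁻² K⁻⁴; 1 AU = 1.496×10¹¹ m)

d = 1.17 AU = 1.75×10¹¹ m.
L = 4πR_⋆²σT_⋆⁴ = 4π(2.85×10⁸)² × 5.67×10⁻⁸ × (3020)⁴ = 4.81×10²⁴ W.
S = L/(4πd²) = 12.5 W m⁻².
Energy balance: absorbed = emitted ⇒ πR²·S(1−A) = 4πR²·σT_eq⁴, so T_eq⁴ = S(1−A)/(4σ).
T_eq = [12.5 × 0.30 / (4 × 5.67×10⁻⁸)]^(1/4) = (1.65×10⁷)^(1/4) = 63.8 K.

T_eq ≈ 63.8 K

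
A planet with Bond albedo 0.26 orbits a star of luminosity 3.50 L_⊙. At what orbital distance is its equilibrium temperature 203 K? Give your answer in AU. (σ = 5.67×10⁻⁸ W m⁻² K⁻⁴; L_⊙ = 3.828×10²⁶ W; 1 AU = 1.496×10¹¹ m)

d ≈ 3.03 AU

L = 3.50 × 3.828×10²⁶ = 1.34×10²⁷ W.
From T_eq⁴ = L(1−A)/(16πσd²): d = √[L(1−A)/(16πσT_eq⁴)].
d = √[1.34×10²⁷ × 0.74 / (16π × 5.67×10⁻⁸ × (203)⁴)] = 4.53×10¹¹ m = 3.03 AU.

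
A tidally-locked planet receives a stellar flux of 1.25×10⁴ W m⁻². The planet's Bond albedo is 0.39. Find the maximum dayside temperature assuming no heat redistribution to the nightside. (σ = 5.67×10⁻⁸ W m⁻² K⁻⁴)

With no redistribution each surface element balances locally: S(1−A) = σT⁴.
T = [1.25×10⁴ × 0.61 / 5.67×10⁻⁸]^(1/4) = (1.34×10¹¹)^(1/4) = 606 K.

T_ss ≈ 606 K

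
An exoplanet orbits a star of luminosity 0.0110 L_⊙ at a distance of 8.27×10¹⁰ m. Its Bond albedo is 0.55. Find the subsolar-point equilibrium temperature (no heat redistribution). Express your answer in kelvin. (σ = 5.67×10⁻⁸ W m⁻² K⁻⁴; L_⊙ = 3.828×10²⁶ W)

T_ss ≈ 140 K

L = 0.0110 × 3.828×10²⁶ = 4.21×10²⁴ W.
Flux: S = L/(4πd²) = 4.21×10²⁴/(4π×(8.27×10¹⁰)²) = 49.0 W m⁻².
At the subsolar point the surface absorbs S(1−A) and emits σT⁴ per unit area — no factor of 4, since only the local patch is in balance.
T = [49.0 × 0.45 / 5.67×10⁻⁸]^(1/4) = (3.89×10⁸)^(1/4) = 140 K.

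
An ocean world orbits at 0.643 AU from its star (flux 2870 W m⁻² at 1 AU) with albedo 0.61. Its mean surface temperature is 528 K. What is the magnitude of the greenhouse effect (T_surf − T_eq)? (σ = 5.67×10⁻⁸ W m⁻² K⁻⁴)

S = 2870/0.643² = 6942 W m⁻².
T_eq = [S(1−A)/(4σ)]^(1/4) = [6942×0.39/(4×5.67×10⁻⁸)]^(1/4) = 330.5 K.
ΔT = T_surf − T_eq = 528 − 330.5.

ΔT ≈ 197.5 K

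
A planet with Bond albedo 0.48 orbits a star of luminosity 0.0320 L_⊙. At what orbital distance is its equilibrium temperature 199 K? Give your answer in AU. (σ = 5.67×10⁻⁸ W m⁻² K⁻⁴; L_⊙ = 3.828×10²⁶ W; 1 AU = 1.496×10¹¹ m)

d ≈ 0.252 AU

L = 0.0320 × 3.828×10²⁶ = 1.22×10²⁵ W.
From T_eq⁴ = L(1−A)/(16πσd²): d = √[L(1−A)/(16πσT_eq⁴)].
d = √[1.22×10²⁵ × 0.52 / (16π × 5.67×10⁻⁸ × (199)⁴)] = 3.78×10¹⁰ m = 0.252 AU.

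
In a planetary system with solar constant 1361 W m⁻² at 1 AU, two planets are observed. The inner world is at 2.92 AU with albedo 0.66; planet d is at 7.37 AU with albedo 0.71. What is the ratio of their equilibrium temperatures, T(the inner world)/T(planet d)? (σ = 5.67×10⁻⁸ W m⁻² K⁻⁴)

T_eq = [S₀(1−A)/(4σd²)]^(1/4), so T ∝ (1−A)^(1/4) / √d.
T₁ = [1361×0.34/(4×5.67×10⁻⁸×2.92²)]^(1/4) = 124.37 K.
T₂ = [1361×0.29/(4×5.67×10⁻⁸×7.37²)]^(1/4) = 75.23 K.

T₁/T₂ ≈ 1.653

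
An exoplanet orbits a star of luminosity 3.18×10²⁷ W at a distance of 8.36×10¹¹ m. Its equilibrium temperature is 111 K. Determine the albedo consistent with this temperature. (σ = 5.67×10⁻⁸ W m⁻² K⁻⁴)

Flux: S = L/(4πd²) = 3.18×10²⁷/(4π×(8.36×10¹¹)²) = 362 W m⁻².
From T_eq⁴ = S(1−A)/(4σ): 1−A = 4σT_eq⁴/S.
1−A = 4 × 5.67×10⁻⁸ × (111)⁴ / 362 = 0.095.

A ≈ 0.90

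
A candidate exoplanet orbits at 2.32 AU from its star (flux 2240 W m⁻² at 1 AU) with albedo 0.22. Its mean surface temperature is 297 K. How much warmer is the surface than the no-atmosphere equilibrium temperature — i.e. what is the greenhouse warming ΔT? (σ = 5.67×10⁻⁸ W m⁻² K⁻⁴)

ΔT ≈ 102.5 K

S = 2240/2.32² = 416.2 W m⁻².
T_eq = [S(1−A)/(4σ)]^(1/4) = [416.2×0.78/(4×5.67×10⁻⁸)]^(1/4) = 194.5 K.
ΔT = T_surf − T_eq = 297 − 194.5.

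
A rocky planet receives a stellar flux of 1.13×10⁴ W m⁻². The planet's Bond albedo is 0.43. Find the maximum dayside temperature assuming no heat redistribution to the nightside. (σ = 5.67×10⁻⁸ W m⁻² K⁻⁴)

With no redistribution each surface element balances locally: S(1−A) = σT⁴.
T = [1.13×10⁴ × 0.57 / 5.67×10⁻⁸]^(1/4) = (1.14×10¹¹)^(1/4) = 581 K.

T_ss ≈ 581 K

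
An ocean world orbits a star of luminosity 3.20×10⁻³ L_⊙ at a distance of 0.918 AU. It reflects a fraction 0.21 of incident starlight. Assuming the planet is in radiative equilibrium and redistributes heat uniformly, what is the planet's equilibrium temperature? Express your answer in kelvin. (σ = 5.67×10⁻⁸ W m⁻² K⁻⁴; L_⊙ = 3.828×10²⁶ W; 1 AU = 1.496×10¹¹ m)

T_eq ≈ 65.1 K

d = 0.918 AU = 1.37×10¹¹ m.
L = 3.20×10⁻³ × 3.828×10²⁶ = 1.22×10²⁴ W.
Flux: S = L/(4πd²) = 1.22×10²⁴/(4π×(1.37×10¹¹)²) = 5.17 W m⁻².
Energy balance: absorbed = emitted ⇒ πR²·S(1−A) = 4πR²·σT_eq⁴, so T_eq⁴ = S(1−A)/(4σ).
T_eq = [5.17 × 0.79 / (4 × 5.67×10⁻⁸)]^(1/4) = (1.80×10⁷)^(1/4) = 65.1 K.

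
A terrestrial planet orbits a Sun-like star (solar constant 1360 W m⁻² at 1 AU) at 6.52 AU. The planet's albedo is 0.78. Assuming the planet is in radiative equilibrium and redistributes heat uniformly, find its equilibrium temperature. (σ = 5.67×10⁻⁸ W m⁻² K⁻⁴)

T_eq ≈ 74.6 K

Flux at 6.52 AU: S = 1360/6.52² = 32.0 W m⁻².
Energy balance: absorbed = emitted ⇒ πR²·S(1−A) = 4πR²·σT_eq⁴, so T_eq⁴ = S(1−A)/(4σ).
T_eq = [32.0 × 0.22 / (4 × 5.67×10⁻⁸)]^(1/4) = (3.10×10⁷)^(1/4) = 74.6 K.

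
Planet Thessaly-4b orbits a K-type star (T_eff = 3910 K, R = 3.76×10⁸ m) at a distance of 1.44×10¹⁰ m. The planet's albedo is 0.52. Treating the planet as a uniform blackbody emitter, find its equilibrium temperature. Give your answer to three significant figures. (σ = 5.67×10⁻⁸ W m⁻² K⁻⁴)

L = 4πR_⋆²σT_⋆⁴ = 4π(3.76×10⁸)² × 5.67×10⁻⁸ × (3910)⁴ = 2.35×10²⁵ W.
S = L/(4πd²) = 9040 W m⁻².
Energy balance: absorbed = emitted ⇒ πR²·S(1−A) = 4πR²·σT_eq⁴, so T_eq⁴ = S(1−A)/(4σ).
T_eq = [9040 × 0.48 / (4 × 5.67×10⁻⁸)]^(1/4) = (1.91×10¹⁰)^(1/4) = 372 K.

T_eq ≈ 372 K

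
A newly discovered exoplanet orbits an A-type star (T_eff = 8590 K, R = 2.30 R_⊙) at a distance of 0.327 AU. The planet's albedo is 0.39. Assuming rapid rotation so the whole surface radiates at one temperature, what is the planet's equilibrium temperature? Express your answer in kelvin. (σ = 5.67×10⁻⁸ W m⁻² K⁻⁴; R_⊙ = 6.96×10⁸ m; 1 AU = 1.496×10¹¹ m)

R_⋆ = 2.30 × 6.96×10⁸ = 1.60×10⁹ m.
d = 0.327 AU = 4.89×10¹⁰ m.
L = 4πR_⋆²σT_⋆⁴ = 4π(1.60×10⁹)² × 5.67×10⁻⁸ × (8590)⁴ = 9.94×10²⁷ W.
S = L/(4πd²) = 3.31×10⁵ W m⁻².
Energy balance: absorbed = emitted ⇒ πR²·S(1−A) = 4πR²·σT_eq⁴, so T_eq⁴ = S(1−A)/(4σ).
T_eq = [3.31×10⁵ × 0.61 / (4 × 5.67×10⁻⁸)]^(1/4) = (8.89×10¹¹)^(1/4) = 971 K.

T_eq ≈ 971 K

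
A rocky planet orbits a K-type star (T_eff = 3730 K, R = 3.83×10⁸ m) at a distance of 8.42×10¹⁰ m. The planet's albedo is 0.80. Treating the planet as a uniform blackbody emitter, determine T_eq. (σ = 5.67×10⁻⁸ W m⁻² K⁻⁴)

L = 4πR_⋆²σT_⋆⁴ = 4π(3.83×10⁸)² × 5.67×10⁻⁸ × (3730)⁴ = 2.02×10²⁵ W.
S = L/(4πd²) = 227 W m⁻².
Energy balance: absorbed = emitted ⇒ πR²·S(1−A) = 4πR²·σT_eq⁴, so T_eq⁴ = S(1−A)/(4σ).
T_eq = [227 × 0.20 / (4 × 5.67×10⁻⁸)]^(1/4) = (2.00×10⁸)^(1/4) = 119 K.

T_eq ≈ 119 K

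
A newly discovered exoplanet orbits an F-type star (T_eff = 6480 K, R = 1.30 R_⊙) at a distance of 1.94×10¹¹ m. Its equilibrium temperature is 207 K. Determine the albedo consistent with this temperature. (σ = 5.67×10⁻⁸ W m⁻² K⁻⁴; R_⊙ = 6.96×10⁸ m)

A ≈ 0.81

R_⋆ = 1.30 × 6.96×10⁸ = 9.05×10⁸ m.
L = 4πR_⋆²σT_⋆⁴ = 4π(9.05×10⁸)² × 5.67×10⁻⁸ × (6480)⁴ = 1.03×10²⁷ W.
S = L/(4πd²) = 2170 W m⁻².
From T_eq⁴ = S(1−A)/(4σ): 1−A = 4σT_eq⁴/S.
1−A = 4 × 5.67×10⁻⁸ × (207)⁴ / 2170 = 0.191.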